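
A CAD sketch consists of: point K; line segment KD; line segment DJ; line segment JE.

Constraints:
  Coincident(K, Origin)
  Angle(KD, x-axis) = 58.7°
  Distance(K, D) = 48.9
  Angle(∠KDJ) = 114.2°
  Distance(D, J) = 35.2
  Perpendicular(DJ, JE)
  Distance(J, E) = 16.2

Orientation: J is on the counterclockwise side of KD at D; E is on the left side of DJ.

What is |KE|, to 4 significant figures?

62.12

∠KDJ = 114.2°, so DJ runs at 58.7° + (180° − 114.2°) = 124.5° from the x-axis; with |DJ| = 35.2, J = D + 35.2·(cos 124.5°, sin 124.5°) = (5.467, 70.79). DJ is perpendicular to JE; with |JE| = 16.2 on the left of DJ, E = J + 16.2·(-0.8241, -0.5664) = (-7.884, 61.62). Then |KE| = |E − K| = 62.12.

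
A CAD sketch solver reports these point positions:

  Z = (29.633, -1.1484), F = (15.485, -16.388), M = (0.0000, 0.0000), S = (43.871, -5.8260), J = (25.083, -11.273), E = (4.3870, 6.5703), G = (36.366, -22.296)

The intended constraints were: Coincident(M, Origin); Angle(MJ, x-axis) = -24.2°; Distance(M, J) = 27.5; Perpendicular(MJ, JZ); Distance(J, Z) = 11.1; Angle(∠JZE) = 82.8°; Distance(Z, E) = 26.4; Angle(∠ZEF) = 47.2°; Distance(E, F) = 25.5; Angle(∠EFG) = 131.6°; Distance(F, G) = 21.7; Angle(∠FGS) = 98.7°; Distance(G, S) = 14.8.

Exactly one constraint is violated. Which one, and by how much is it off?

Distance(G, S) = 14.8 — off by 3.30.

M = (0.00, 0.00) ✓; MJ at -24.20° ✓; |MJ| = 27.50 ✓; ∠(MJ, JZ) = 90.00° ✓; |JZ| = 11.10 ✓; ∠JZE = 82.80° ✓; |ZE| = 26.40 ✓; ∠ZEF = 47.20° ✓; |EF| = 25.50 ✓; ∠EFG = 131.6° ✓; |FG| = 21.70 ✓; ∠FGS = 98.70° ✓; |GS| = 18.10 ✗.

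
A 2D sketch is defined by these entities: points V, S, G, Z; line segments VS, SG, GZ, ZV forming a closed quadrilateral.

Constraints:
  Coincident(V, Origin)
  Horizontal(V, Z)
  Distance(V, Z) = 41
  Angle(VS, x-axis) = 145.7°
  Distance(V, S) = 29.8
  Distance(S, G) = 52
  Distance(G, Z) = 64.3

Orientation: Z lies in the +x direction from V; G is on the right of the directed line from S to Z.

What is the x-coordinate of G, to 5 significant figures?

-13.564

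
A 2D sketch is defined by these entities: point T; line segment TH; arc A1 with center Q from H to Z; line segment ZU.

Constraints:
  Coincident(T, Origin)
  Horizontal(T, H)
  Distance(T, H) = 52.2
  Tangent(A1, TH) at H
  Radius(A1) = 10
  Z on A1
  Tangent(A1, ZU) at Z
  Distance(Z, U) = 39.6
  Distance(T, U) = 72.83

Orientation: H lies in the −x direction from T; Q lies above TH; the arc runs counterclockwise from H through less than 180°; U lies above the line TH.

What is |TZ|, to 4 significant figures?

44.28

T is at the origin; TH is horizontal with |TH| = 52.2 and H on the −x side, so H = (-52.20, 0.000). Tangency of A1 to TH means the radius QH is perpendicular to TH, so Q = H + (0, 10) = (-52.20, 10.00). Since QZ ⟂ ZU (tangency), |QU| = √(10.0² + 39.6²) = 40.84 regardless of where Z sits on A1. So U lies on both circle(T, 72.83) and circle(Q, 40.84); the above-TH intersection is U = (-52.15, 50.84). Z is the foot of the tangent from U: Z = (-42.50, 12.44).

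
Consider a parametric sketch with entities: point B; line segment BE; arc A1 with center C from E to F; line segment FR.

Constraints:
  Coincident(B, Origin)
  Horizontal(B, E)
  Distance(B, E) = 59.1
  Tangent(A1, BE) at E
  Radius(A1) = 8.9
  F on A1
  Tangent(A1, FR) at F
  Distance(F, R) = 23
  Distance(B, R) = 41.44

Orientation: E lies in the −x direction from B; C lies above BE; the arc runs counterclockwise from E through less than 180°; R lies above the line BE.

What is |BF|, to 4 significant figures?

52.78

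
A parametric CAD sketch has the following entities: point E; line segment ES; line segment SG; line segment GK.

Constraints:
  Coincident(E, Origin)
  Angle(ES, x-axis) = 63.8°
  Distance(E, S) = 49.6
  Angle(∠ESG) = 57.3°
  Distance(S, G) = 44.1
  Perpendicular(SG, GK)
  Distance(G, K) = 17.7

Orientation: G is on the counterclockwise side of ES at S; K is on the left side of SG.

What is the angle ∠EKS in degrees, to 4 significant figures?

76.12°

∠ESG = 57.3°, so SG runs at 63.8° + (180° − 57.3°) = 186.5° from the x-axis; with |SG| = 44.1, G = S + 44.1·(cos 186.5°, sin 186.5°) = (-21.92, 39.51). SG is perpendicular to GK; with |GK| = 17.7 on the left of SG, K = G + 17.7·(0.1132, -0.9936) = (-19.91, 21.93). Then cos ∠EKS = KE·KS / (|KE||KS|), giving 76.12°.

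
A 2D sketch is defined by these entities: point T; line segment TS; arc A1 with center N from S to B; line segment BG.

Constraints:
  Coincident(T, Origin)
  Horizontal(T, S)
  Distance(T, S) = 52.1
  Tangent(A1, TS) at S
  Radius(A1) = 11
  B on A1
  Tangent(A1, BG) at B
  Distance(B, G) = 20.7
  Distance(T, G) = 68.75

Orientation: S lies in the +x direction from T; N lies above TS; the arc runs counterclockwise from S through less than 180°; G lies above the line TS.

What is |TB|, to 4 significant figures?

64.22

Checks: |NB| = 11.00 ✓; ∠(NB, BG) = 90.00° ✓; |BG| = 20.70 ✓; |TG| = 68.75 ✓.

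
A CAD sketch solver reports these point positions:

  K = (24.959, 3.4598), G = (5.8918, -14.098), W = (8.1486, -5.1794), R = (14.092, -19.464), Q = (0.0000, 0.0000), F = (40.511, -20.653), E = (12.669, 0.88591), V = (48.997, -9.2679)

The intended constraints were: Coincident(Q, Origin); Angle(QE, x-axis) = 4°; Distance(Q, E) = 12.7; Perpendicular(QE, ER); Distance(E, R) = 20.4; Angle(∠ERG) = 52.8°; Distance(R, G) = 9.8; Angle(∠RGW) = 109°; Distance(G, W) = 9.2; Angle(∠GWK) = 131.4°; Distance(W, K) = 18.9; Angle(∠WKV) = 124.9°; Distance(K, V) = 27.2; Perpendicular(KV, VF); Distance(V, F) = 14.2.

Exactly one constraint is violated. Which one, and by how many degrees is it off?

Perpendicular(KV, VF) — off by 8.80°.

Q = (0.00, 0.00) ✓; QE at 4.000° ✓; |QE| = 12.70 ✓; ∠(QE, ER) = 90.00° ✓; |ER| = 20.40 ✓; ∠ERG = 52.80° ✓; |RG| = 9.800 ✓; ∠RGW = 109.0° ✓; |GW| = 9.200 ✓; ∠GWK = 131.4° ✓; |WK| = 18.90 ✓; ∠WKV = 124.9° ✓; |KV| = 27.20 ✓; ∠(KV, VF) = 98.80° ✗; |VF| = 14.20 ✓.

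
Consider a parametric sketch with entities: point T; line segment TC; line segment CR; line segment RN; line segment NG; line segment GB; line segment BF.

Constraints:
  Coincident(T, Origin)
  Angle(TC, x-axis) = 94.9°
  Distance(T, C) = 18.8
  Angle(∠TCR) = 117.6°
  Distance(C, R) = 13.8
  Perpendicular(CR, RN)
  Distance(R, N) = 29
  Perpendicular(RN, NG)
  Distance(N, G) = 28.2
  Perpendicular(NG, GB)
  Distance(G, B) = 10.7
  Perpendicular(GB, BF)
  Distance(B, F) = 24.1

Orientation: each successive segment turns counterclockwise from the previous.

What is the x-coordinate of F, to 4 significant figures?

-17.62

NG ⟂ GB, so GB runs at 67.30°; with |GB| = 10.7, B = (4.617, -3.708). GB ⟂ BF, so BF runs at 157.3°; with |BF| = 24.1, F = (-17.62, 5.592). So F.x = -17.62.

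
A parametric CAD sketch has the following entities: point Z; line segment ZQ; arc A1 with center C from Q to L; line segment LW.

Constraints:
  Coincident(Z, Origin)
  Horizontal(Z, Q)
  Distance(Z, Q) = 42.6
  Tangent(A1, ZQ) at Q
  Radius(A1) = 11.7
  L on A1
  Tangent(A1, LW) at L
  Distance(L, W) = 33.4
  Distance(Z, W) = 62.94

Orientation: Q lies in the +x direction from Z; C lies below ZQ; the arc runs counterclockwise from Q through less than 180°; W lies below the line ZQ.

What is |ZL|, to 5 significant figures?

34.996

Checks: |CL| = 11.70 ✓; ∠(CL, LW) = 90.00° ✓; |LW| = 33.40 ✓; |ZW| = 62.94 ✓.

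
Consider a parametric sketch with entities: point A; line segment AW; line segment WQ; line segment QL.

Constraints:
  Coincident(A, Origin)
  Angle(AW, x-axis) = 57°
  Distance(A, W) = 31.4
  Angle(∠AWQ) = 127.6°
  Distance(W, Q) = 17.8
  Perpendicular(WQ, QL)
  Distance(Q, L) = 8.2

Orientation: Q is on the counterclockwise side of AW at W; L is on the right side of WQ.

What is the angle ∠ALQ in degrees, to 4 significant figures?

48.17°

∠AWQ = 127.6°, so WQ runs at 57.0° + (180° − 127.6°) = 109.4° from the x-axis; with |WQ| = 17.8, Q = W + 17.8·(cos 109.4°, sin 109.4°) = (11.19, 43.12). WQ is perpendicular to QL; with |QL| = 8.2 on the right of WQ, L = Q + 8.2·(0.9432, 0.3322) = (18.92, 45.85). Then cos ∠ALQ = LA·LQ / (|LA||LQ|), giving 48.17°.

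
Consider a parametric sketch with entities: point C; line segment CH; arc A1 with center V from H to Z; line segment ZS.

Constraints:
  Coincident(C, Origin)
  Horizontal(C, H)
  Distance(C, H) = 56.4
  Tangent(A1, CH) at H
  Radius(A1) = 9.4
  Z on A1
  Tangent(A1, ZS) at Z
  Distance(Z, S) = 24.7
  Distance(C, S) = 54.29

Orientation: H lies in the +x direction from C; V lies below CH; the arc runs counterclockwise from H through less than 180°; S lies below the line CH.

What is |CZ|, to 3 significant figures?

47.8

C is at the origin; CH is horizontal with |CH| = 56.4 and H on the +x side, so H = (56.4, 0.00). Tangency of A1 to CH means the radius VH is perpendicular to CH, so V = H + (0, -9.4) = (56.4, -9.40). Since VZ ⟂ ZS (tangency), |VS| = √(9.4² + 24.7²) = 26.4 regardless of where Z sits on A1. So S lies on both circle(C, 54.29) and circle(V, 26.4); the below-CH intersection is S = (43.5, -32.5). Z is the foot of the tangent from S: Z = (47.1, -8.03).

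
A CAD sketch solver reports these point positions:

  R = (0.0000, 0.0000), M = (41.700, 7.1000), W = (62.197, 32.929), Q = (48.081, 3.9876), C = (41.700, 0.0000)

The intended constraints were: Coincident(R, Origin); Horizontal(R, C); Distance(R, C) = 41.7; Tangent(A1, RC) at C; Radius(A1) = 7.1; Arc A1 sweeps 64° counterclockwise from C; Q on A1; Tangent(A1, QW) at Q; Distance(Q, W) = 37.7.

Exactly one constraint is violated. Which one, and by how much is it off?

Distance(Q, W) = 37.7 — off by 5.50.

R = (0.00, 0.00) ✓; R.y = 0.00, C.y = 0.00 ✓; |RC| = 41.70 ✓; ∠(MC, CR) = 90.00° ✓; |MC| = 7.100 ✓; bearing(M→Q) − bearing(M→C) = 64.00° ✓; |MQ| = 7.100 ✓; ∠(MQ, QW) = 90.00° ✓; |QW| = 32.20 ✗.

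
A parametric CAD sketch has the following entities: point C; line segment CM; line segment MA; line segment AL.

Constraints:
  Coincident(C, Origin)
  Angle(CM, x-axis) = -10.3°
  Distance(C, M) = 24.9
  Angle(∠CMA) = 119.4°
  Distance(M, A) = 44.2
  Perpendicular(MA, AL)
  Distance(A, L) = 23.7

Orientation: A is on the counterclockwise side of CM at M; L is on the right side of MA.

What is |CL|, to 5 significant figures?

72.417

C is at the origin; CM runs at -10.3° with length 24.9, so M = 24.9·(cos -10.3°, sin -10.3°) = (24.499, -4.4522). ∠CMA = 119.4°, so MA runs at -10.3° + (180° − 119.4°) = 50.300° from the x-axis; with |MA| = 44.2, A = M + 44.2·(cos 50.300°, sin 50.300°) = (52.732, 29.555). The perpendicularity gives AL at right angles to MA; with |AL| = 23.7 on the right of MA, L = A + 23.7·(0.76940, -0.63877) = (70.967, 14.416). Then |CL| = |L − C| = 72.417.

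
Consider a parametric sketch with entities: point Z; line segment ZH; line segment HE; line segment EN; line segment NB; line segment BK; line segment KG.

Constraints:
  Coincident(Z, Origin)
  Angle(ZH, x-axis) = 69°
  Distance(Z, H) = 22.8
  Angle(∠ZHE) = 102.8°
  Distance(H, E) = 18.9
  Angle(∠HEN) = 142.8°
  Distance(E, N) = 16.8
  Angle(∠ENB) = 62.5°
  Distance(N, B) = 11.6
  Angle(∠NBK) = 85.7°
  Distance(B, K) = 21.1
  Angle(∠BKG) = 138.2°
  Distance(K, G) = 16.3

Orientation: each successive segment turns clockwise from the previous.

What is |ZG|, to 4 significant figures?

48.96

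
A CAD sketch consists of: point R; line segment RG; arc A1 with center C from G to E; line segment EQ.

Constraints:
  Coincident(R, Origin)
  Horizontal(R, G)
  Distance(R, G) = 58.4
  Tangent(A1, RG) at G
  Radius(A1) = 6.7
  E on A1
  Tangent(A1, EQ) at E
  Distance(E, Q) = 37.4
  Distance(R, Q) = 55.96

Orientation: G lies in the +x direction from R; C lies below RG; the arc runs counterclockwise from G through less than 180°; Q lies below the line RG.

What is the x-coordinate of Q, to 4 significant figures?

39.49

Checks: |CE| = 6.700 ✓; ∠(CE, EQ) = 90.00° ✓; |EQ| = 37.40 ✓; |RQ| = 55.96 ✓.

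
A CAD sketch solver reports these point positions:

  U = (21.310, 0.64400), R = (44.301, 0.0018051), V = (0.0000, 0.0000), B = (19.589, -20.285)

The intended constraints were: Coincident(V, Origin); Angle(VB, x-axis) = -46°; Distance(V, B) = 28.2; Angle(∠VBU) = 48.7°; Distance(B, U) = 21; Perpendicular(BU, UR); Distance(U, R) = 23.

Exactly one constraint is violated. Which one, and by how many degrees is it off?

Perpendicular(BU, UR) — off by 3.10°.

V = (0.00, 0.00) ✓; VB at -46.00° ✓; |VB| = 28.20 ✓; ∠VBU = 48.70° ✓; |BU| = 21.00 ✓; ∠(BU, UR) = 86.90° ✗; |UR| = 23.00 ✓.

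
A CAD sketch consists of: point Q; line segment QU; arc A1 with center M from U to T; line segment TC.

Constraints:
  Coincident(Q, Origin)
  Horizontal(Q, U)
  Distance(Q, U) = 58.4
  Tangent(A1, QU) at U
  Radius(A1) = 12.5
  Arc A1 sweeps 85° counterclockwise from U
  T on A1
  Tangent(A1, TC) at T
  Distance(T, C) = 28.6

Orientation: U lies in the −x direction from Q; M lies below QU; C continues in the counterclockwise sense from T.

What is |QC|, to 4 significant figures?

83.50

On A1, U sits at bearing 90° from M; an 85° counterclockwise sweep puts T at bearing 175°, so T = M + 12.5·(cos 175°, sin 175°) = (-70.85, -11.41). Tangency of A1 to TC means the radius MT is perpendicular to TC, so TC runs along (−sin 175°, cos 175°); with |TC| = 28.6, C = (-73.35, -39.90). Then |QC| = |C − Q| = 83.50.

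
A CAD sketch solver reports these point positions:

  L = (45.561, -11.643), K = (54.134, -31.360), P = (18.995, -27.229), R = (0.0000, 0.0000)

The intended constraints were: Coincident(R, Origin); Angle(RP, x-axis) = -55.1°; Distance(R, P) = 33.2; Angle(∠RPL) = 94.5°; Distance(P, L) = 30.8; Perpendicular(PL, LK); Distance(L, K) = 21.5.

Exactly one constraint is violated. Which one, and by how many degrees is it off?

Perpendicular(PL, LK) — off by 6.90°.

R = (0.00, 0.00) ✓; RP at -55.10° ✓; |RP| = 33.20 ✓; ∠RPL = 94.50° ✓; |PL| = 30.80 ✓; ∠(PL, LK) = 96.90° ✗; |LK| = 21.50 ✓.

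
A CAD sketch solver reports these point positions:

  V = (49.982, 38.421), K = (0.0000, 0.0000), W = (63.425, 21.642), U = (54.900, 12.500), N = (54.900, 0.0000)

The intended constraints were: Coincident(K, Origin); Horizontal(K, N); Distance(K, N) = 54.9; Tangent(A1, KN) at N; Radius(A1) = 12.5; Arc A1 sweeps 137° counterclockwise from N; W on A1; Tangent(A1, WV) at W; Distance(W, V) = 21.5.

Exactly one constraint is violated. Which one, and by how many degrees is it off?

Tangent(A1, WV) at W — off by 8.30°.

K = (0.00, 0.00) ✓; K.y = 0.00, N.y = 0.00 ✓; |KN| = 54.90 ✓; ∠(UN, NK) = 90.00° ✓; |UN| = 12.50 ✓; bearing(U→W) − bearing(U→N) = 137.0° ✓; |UW| = 12.50 ✓; ∠(UW, WV) = 98.30° ✗; |WV| = 21.50 ✓.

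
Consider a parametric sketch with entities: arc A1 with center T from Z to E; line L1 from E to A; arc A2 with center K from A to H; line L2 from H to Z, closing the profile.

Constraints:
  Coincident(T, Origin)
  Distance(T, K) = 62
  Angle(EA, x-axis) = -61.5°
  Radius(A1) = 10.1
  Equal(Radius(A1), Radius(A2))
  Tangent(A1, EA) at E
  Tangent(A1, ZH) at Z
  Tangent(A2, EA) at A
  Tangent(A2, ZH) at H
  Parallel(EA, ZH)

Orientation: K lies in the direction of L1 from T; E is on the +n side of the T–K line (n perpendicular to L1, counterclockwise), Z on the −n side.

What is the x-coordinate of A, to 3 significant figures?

38.5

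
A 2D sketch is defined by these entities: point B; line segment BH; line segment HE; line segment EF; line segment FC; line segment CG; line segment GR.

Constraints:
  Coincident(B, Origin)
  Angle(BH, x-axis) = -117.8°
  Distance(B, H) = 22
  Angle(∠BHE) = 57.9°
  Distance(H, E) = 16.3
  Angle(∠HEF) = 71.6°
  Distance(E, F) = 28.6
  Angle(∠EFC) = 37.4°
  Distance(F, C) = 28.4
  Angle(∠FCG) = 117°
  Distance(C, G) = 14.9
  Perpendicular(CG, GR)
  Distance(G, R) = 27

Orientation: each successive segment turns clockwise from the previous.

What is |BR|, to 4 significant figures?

19.13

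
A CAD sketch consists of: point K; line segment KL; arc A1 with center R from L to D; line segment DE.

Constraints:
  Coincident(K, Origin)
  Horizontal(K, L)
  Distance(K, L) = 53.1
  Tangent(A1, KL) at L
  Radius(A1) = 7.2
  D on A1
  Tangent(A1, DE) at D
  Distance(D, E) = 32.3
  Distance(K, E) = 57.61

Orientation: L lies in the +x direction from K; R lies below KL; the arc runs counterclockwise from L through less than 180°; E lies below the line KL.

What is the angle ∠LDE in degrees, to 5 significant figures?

137.84°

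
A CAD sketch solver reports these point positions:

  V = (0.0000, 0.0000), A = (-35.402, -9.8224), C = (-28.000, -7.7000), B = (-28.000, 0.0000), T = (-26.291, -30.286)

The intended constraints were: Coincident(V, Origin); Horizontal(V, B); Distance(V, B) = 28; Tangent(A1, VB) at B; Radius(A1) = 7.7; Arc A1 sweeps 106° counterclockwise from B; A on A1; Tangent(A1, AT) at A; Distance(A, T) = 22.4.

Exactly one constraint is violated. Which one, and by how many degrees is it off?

Tangent(A1, AT) at A — off by 8.00°.

V = (0.00, 0.00) ✓; V.y = 0.00, B.y = 0.00 ✓; |VB| = 28.00 ✓; ∠(CB, BV) = 90.00° ✓; |CB| = 7.700 ✓; bearing(C→A) − bearing(C→B) = 106.0° ✓; |CA| = 7.700 ✓; ∠(CA, AT) = 82.00° ✗; |AT| = 22.40 ✓.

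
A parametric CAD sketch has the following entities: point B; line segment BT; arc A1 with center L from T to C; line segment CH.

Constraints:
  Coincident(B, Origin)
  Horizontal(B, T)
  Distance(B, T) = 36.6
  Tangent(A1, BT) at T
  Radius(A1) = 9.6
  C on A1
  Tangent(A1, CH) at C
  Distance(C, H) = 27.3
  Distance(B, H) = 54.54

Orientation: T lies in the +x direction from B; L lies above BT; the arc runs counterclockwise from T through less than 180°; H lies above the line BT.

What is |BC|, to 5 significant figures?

47.438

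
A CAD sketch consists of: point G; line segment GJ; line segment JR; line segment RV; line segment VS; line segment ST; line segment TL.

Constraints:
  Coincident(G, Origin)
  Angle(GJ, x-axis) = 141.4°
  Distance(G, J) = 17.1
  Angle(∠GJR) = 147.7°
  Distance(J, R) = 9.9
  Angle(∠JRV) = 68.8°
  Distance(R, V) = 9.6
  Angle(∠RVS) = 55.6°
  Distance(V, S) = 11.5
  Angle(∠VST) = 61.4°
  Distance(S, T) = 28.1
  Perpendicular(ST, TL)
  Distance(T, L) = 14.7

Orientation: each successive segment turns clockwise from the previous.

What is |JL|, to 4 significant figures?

31.45

G is at the origin; GJ runs at 141.4° with length 17.1, so J = (-13.36, 10.67). ∠GJR = 147.7° gives JR at 109.1° from the x-axis; with |JR| = 9.9, R = (-16.60, 20.02). ∠JRV = 68.8° gives RV at -2.100° from the x-axis; with |RV| = 9.6, V = (-7.010, 19.67). ∠RVS = 55.6° gives VS at -126.5° from the x-axis; with |VS| = 11.5, S = (-13.85, 10.43). ∠VST = 61.4° gives ST at 114.9° from the x-axis; with |ST| = 28.1, T = (-25.68, 35.92). ST ⟂ TL, so TL runs at 24.90°; with |TL| = 14.7, L = (-12.35, 42.10). Then |JL| = |L − J| = 31.45.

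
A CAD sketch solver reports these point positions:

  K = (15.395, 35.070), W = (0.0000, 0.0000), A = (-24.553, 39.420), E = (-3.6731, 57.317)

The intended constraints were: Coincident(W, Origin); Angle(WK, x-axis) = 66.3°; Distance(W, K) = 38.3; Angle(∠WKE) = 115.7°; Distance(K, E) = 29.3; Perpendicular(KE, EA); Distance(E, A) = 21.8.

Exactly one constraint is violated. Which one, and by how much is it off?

Distance(E, A) = 21.8 — off by 5.70.

W = (0.00, 0.00) ✓; WK at 66.30° ✓; |WK| = 38.30 ✓; ∠WKE = 115.7° ✓; |KE| = 29.30 ✓; ∠(KE, EA) = 90.00° ✓; |EA| = 27.50 ✗.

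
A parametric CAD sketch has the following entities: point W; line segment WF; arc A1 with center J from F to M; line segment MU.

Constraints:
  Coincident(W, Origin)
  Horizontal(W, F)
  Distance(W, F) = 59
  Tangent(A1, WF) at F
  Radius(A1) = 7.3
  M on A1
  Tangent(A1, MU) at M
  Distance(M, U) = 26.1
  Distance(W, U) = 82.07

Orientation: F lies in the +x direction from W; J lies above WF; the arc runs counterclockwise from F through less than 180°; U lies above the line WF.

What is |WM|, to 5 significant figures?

65.608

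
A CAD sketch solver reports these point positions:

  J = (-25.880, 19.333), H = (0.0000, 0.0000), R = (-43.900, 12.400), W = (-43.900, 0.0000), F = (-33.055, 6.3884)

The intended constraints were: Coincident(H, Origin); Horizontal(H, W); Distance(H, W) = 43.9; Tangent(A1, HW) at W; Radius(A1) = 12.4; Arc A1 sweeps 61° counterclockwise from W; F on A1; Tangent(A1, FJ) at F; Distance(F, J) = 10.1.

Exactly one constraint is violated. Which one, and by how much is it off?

Distance(F, J) = 10.1 — off by 4.70.

H = (0.00, 0.00) ✓; H.y = 0.00, W.y = 0.00 ✓; |HW| = 43.90 ✓; ∠(RW, WH) = 90.00° ✓; |RW| = 12.40 ✓; bearing(R→F) − bearing(R→W) = 61.00° ✓; |RF| = 12.40 ✓; ∠(RF, FJ) = 90.00° ✓; |FJ| = 14.80 ✗.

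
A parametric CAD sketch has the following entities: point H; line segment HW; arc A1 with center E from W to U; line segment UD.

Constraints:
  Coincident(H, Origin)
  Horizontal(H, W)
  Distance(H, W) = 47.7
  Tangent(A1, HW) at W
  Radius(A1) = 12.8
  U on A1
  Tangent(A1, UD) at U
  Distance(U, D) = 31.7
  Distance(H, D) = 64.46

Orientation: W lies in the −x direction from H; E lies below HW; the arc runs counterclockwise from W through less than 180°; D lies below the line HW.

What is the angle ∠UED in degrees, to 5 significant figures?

68.012°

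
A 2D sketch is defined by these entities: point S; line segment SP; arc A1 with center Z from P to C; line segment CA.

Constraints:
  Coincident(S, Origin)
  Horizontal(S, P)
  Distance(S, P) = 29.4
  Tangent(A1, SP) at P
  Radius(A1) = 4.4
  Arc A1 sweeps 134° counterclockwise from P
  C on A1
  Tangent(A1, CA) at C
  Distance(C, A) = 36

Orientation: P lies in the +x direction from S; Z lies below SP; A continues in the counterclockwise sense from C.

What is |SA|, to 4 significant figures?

61.14

S is at the origin; S and P share the same y with |SP| = 29.4 and P on the +x side, so P = (29.40, 0.000). Since A1 is tangent to SP there, ZP ⟂ SP, so Z = P + (0, -4.4) = (29.40, -4.400). On A1, P sits at bearing 90° from Z; a 134° counterclockwise sweep puts C at bearing 224°, so C = Z + 4.4·(cos 224°, sin 224°) = (26.23, -7.456). The tangent condition forces ZC to be normal to CA, so CA runs along (−sin 224°, cos 224°); with |CA| = 36.0, A = (51.24, -33.35). Then |SA| = |A − S| = 61.14.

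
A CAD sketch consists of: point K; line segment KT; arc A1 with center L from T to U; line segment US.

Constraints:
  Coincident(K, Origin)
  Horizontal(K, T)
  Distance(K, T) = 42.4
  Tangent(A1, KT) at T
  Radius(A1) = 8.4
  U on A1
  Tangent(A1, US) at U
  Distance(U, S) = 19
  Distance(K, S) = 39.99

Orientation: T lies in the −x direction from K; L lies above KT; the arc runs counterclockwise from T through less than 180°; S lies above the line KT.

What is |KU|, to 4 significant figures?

34.83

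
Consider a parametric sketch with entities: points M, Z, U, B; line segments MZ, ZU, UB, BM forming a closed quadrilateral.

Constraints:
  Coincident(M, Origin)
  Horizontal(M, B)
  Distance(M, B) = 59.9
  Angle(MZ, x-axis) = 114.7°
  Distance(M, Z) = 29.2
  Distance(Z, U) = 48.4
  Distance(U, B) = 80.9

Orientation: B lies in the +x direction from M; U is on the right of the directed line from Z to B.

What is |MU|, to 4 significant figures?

28.11

Checks: |ZU| = 48.40 ✓; |UB| = 80.90 ✓.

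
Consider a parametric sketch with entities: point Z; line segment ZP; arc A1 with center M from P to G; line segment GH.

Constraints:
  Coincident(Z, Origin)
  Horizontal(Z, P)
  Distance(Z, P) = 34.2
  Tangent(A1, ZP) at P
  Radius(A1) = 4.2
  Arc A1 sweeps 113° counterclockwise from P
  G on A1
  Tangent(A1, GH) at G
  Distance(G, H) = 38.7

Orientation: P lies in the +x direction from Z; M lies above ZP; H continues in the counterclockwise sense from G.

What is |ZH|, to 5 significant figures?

47.390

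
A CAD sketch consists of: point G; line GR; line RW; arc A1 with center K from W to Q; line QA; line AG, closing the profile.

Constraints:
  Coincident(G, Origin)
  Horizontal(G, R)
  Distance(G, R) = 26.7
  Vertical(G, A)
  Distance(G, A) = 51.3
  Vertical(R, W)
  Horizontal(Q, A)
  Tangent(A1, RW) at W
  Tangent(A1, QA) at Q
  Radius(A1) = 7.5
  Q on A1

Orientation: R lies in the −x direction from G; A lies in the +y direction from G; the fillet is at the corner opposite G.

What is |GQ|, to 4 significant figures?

54.78

The virtual corner opposite G is at (-26.70, 51.30). The tangent condition forces KW to be normal to RW and the tangent condition forces KQ to be normal to QA, with radius 7.5, so the center K sits 7.5 in from both sides at K = (-19.20, 43.80). That places the tangent points at W = (-26.70, 43.80) on RW and Q = (-19.20, 51.30) on QA. Then |GQ| = |Q − G| = 54.78.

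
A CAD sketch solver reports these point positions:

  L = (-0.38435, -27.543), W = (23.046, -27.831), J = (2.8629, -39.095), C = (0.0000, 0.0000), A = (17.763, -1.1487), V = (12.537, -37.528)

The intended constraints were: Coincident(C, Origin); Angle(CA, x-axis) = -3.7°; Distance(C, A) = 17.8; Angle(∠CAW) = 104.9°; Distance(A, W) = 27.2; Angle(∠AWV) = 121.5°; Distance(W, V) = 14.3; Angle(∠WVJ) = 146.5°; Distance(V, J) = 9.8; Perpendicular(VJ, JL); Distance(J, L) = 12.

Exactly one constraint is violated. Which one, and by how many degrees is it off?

Perpendicular(VJ, JL) — off by 6.50°.

C = (0.00, 0.00) ✓; CA at -3.700° ✓; |CA| = 17.80 ✓; ∠CAW = 104.9° ✓; |AW| = 27.20 ✓; ∠AWV = 121.5° ✓; |WV| = 14.30 ✓; ∠WVJ = 146.5° ✓; |VJ| = 9.800 ✓; ∠(VJ, JL) = 83.50° ✗; |JL| = 12.00 ✓.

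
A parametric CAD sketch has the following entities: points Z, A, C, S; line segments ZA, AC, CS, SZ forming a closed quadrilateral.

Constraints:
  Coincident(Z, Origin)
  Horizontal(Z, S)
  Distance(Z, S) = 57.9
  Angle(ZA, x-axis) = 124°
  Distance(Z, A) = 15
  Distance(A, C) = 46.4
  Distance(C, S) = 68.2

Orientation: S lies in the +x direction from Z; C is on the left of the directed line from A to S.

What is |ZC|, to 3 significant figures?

54.7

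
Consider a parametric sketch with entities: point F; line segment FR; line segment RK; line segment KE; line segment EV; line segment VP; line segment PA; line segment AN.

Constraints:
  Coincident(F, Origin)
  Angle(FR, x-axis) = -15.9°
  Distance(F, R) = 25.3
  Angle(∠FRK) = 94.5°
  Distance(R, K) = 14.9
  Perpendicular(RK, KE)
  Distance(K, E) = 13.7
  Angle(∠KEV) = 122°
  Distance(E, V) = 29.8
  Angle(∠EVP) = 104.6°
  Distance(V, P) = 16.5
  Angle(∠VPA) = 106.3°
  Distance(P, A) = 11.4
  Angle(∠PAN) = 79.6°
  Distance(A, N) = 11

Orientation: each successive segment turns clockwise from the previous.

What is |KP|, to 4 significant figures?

41.45

F is at the origin; FR runs at -15.9° with length 25.3, so R = (24.33, -6.931). ∠FRK = 94.5° gives RK at -101.4° from the x-axis; with |RK| = 14.9, K = (21.39, -21.54). The perpendicularity gives KE at right angles to RK, so KE runs at 168.6°; with |KE| = 13.7, E = (7.957, -18.83). ∠KEV = 122.0° gives EV at 110.6° from the x-axis; with |EV| = 29.8, V = (-2.528, 9.065). ∠EVP = 104.6° gives VP at 35.20° from the x-axis; with |VP| = 16.5, P = (10.96, 18.58). Then |KP| = |P − K| = 41.45.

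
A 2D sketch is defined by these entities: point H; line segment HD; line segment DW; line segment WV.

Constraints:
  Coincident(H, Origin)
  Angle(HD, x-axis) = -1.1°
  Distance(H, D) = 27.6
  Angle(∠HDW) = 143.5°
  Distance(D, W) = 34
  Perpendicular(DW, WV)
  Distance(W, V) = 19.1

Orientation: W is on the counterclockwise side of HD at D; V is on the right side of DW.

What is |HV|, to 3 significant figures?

66.5

H is at the origin; HD runs at -1.1° with length 27.6, so D = 27.6·(cos -1.1°, sin -1.1°) = (27.6, -0.530). ∠HDW = 143.5°, so DW runs at -1.1° + (180° − 143.5°) = 35.4° from the x-axis; with |DW| = 34.0, W = D + 34.0·(cos 35.4°, sin 35.4°) = (55.3, 19.2). The perpendicularity gives WV at right angles to DW; with |WV| = 19.1 on the right of DW, V = W + 19.1·(0.579, -0.815) = (66.4, 3.60). Then |HV| = |V − H| = 66.5.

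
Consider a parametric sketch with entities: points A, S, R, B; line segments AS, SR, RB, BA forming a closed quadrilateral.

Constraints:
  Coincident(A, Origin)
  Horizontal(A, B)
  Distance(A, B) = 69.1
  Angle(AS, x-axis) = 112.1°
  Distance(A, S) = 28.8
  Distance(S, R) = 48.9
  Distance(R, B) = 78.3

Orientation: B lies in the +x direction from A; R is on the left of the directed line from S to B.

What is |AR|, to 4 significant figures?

66.54

Checks: |SR| = 48.90 ✓; |RB| = 78.30 ✓.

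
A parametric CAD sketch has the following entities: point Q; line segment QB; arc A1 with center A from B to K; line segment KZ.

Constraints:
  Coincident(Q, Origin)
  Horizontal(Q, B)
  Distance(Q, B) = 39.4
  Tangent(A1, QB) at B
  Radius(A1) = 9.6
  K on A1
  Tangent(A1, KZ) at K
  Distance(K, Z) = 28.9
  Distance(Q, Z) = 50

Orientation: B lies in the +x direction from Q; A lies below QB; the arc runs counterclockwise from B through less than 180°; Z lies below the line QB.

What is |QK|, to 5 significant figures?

31.479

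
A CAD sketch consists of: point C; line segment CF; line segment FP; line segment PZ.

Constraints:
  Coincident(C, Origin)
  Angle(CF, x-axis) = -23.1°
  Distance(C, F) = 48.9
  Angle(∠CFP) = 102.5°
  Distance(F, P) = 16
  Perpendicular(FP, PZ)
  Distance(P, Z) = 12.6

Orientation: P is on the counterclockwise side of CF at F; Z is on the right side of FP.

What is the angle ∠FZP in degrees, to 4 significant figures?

51.78°

C is at the origin; CF runs at -23.1° with length 48.9, so F = 48.9·(cos -23.1°, sin -23.1°) = (44.98, -19.19). ∠CFP = 102.5°, so FP runs at -23.1° + (180° − 102.5°) = 54.40° from the x-axis; with |FP| = 16.0, P = F + 16.0·(cos 54.40°, sin 54.40°) = (54.29, -6.176). FP ⟂ PZ; with |PZ| = 12.6 on the right of FP, Z = P + 12.6·(0.8131, -0.5821) = (64.54, -13.51). Then cos ∠FZP = ZF·ZP / (|ZF||ZP|), giving 51.78°.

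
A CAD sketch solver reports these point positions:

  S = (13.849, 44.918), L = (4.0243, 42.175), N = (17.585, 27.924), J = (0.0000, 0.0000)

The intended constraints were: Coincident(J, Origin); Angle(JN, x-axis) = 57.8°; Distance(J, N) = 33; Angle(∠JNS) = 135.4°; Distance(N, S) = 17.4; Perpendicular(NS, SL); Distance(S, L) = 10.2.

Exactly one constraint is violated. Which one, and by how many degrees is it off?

Perpendicular(NS, SL) — off by 3.20°.

J = (0.00, 0.00) ✓; JN at 57.80° ✓; |JN| = 33.00 ✓; ∠JNS = 135.4° ✓; |NS| = 17.40 ✓; ∠(NS, SL) = 93.20° ✗; |SL| = 10.20 ✓.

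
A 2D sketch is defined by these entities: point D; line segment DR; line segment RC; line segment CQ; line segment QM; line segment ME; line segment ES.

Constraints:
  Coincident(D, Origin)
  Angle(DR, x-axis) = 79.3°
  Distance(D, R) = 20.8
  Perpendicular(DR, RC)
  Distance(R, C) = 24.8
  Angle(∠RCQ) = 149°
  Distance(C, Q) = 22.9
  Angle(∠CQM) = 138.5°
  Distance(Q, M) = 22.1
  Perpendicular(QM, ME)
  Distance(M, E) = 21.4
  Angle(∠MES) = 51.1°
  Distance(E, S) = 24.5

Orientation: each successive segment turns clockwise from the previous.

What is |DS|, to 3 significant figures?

39.8

QM is perpendicular to ME, so ME runs at -173°; with |ME| = 21.4, E = (26.7, -23.9). ∠MES = 51.1° gives ES at 57.9° from the x-axis; with |ES| = 24.5, S = (39.7, -3.12). Then |DS| = |S − D| = 39.8.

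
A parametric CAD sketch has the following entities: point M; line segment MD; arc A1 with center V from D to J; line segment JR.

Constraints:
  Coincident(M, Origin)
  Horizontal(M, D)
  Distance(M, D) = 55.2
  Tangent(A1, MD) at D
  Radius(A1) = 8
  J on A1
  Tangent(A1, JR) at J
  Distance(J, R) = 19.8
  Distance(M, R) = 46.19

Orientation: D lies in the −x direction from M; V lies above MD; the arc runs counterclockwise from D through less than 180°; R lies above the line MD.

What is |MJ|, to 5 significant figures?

48.094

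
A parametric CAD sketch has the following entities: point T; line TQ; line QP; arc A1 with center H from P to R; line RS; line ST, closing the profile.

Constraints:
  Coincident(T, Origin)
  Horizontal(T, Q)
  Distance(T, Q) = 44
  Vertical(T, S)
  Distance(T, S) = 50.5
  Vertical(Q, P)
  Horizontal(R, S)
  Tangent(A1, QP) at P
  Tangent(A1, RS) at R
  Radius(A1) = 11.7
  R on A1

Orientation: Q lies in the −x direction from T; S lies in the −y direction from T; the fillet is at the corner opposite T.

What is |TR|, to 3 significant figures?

59.9

The virtual corner opposite T is at (-44.0, -50.5). Since A1 is tangent to QP there, HP ⟂ QP and since A1 is tangent to RS there, HR ⟂ RS, with radius 11.7, so the center H sits 11.7 in from both sides at H = (-32.3, -38.8). That places the tangent points at P = (-44.0, -38.8) on QP and R = (-32.3, -50.5) on RS. Then |TR| = |R − T| = 59.9.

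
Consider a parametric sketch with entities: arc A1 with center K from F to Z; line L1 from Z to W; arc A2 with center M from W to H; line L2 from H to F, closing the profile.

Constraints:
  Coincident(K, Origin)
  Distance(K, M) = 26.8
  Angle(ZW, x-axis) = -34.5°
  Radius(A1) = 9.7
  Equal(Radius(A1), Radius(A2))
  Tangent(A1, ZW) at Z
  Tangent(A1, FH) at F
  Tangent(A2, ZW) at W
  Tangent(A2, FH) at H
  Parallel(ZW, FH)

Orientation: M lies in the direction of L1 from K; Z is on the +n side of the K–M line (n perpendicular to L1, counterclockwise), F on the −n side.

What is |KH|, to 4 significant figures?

28.50

The slot axis is L1's direction at -34.5°, so u = (cos -34.5°, sin -34.5°) = (0.8241, -0.5664) and n = (−sin -34.5°, cos -34.5°) = (0.5664, 0.8241). K is at the origin and M lies 26.8 along u from K, so M = 26.8·u = (22.09, -15.18). Tangency of A1 to both parallel lines with radius 9.7 puts Z and F at K ± 9.7·n: Z = (5.494, 7.994), F = (-5.494, -7.994). Equal radii place W and H the same way about M: W = M + 9.7·n = (27.58, -7.186), H = M − 9.7·n = (16.59, -23.17). Then |KH| = |H − K| = 28.50.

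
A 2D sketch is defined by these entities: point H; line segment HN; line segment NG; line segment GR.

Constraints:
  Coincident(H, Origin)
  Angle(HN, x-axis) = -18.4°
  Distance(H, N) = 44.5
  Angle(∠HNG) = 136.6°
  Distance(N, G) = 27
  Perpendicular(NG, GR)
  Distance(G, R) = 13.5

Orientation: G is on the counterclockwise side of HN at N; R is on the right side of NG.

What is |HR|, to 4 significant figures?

73.91

H is at the origin; HN runs at -18.4° with length 44.5, so N = 44.5·(cos -18.4°, sin -18.4°) = (42.22, -14.05). ∠HNG = 136.6°, so NG runs at -18.4° + (180° − 136.6°) = 25.00° from the x-axis; with |NG| = 27.0, G = N + 27.0·(cos 25.00°, sin 25.00°) = (66.70, -2.636). NG ⟂ GR; with |GR| = 13.5 on the right of NG, R = G + 13.5·(0.4226, -0.9063) = (72.40, -14.87). Then |HR| = |R − H| = 73.91.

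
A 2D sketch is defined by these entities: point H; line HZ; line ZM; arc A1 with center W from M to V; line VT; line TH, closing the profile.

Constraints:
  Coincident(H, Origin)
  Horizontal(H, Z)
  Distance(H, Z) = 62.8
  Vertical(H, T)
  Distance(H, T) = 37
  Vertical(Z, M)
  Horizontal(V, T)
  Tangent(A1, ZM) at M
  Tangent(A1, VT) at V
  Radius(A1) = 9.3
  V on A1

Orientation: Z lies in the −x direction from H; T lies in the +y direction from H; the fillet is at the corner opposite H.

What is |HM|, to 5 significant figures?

68.638

H is at the origin; HZ is horizontal with |HZ| = 62.8 and Z on the −x side, so Z = (-62.800, 0.0000). H and T share the same x with |HT| = 37.0 and T on the +y side, so T = (0.0000, 37.000). The virtual corner opposite H is at (-62.800, 37.000). A1 meets ZM tangentially, so WM is at right angles to ZM and tangency of A1 to VT means the radius WV is perpendicular to VT, with radius 9.3, so the center W sits 9.3 in from both sides at W = (-53.500, 27.700). That places the tangent points at M = (-62.800, 27.700) on ZM and V = (-53.500, 37.000) on VT. Then |HM| = |M − H| = 68.638.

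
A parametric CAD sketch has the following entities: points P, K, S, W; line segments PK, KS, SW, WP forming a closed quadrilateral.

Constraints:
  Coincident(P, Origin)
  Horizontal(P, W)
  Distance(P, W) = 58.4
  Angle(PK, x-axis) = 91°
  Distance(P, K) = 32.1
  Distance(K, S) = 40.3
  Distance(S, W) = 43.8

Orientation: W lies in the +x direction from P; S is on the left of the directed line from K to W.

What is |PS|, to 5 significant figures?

55.438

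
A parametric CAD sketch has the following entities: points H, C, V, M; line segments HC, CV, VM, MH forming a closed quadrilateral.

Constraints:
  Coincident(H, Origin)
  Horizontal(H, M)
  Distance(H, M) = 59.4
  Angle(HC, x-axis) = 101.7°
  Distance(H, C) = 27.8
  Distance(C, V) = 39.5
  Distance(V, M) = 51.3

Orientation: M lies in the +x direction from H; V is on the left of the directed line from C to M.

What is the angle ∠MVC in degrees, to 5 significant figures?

101.08°

H is at the origin; HM is horizontal with |HM| = 59.4 and M in +x, so M = (59.4, 0). HC runs at 101.7° with |HC| = 27.8, so C = (-5.6375, 27.222). V is determined by |CV| = 39.5 and |VM| = 51.3 together: it lies at the intersection of circle(C, 39.5) and circle(M, 51.3). With |CM| = 70.505, the foot of the radical line on CM is 27.654 from C and the perpendicular offset is √(39.5² − 27.654²) = 28.205. Taking the left-of-CM solution: V = (30.762, 42.562).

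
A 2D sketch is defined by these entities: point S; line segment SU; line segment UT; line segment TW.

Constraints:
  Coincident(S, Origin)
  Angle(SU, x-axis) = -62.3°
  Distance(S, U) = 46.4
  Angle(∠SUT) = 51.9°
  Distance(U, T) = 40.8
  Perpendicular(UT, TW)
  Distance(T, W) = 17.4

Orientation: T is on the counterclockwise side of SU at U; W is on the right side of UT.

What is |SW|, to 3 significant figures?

55.3

S is at the origin; SU runs at -62.3° with length 46.4, so U = 46.4·(cos -62.3°, sin -62.3°) = (21.6, -41.1). ∠SUT = 51.9°, so UT runs at -62.3° + (180° − 51.9°) = 65.8° from the x-axis; with |UT| = 40.8, T = U + 40.8·(cos 65.8°, sin 65.8°) = (38.3, -3.87). UT is perpendicular to TW; with |TW| = 17.4 on the right of UT, W = T + 17.4·(0.912, -0.410) = (54.2, -11.0). Then |SW| = |W − S| = 55.3.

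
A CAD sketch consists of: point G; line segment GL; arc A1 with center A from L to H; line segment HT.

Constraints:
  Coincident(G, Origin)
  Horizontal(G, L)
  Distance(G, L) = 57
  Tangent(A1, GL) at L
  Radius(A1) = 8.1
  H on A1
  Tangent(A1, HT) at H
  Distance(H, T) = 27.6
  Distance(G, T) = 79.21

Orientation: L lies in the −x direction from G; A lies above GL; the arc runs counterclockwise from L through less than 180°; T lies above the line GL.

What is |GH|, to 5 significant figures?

53.521

G is at the origin; G and L share the same y with |GL| = 57.0 and L on the −x side, so L = (-57.000, 0.0000). A1 meets GL tangentially, so AL is at right angles to GL, so A = L + (0, 8.1) = (-57.000, 8.1000). Since AH ⟂ HT (tangency), |AT| = √(8.1² + 27.6²) = 28.764 regardless of where H sits on A1. So T lies on both circle(G, 79.21) and circle(A, 28.764); the above-GL intersection is T = (-72.237, 32.497). H is the foot of the tangent from T: H = (-51.616, 14.152).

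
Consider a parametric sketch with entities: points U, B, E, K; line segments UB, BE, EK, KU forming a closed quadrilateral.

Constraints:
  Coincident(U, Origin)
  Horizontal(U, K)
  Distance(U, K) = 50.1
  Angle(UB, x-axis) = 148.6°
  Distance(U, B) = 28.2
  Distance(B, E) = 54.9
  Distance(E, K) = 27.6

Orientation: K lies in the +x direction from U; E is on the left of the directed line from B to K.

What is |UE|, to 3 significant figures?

36.3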